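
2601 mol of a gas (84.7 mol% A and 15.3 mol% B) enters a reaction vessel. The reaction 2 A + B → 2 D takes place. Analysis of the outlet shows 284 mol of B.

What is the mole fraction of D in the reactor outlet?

0.0916

For B: n = n₀ − 1ξ → 284 = 398 − 1ξ, giving ξ = 114 mol.
Outlet amounts (n = n₀ + ν ξ):
  A: 2203 − 2(114) = 1975
  B: 398 − 1(114) = 284
  D: 0 + 2(114) = 227.9
Total out = 2487 mol; y_D = 227.9 / 2487 = 0.09164.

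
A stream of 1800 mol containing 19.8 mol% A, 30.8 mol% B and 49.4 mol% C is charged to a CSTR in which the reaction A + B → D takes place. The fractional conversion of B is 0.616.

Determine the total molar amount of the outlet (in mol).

B reacted = 0.616 × 554.4 = 341.5 mol; ν_B = −1, so ξ = 341.5/1 = 341.5 mol.
Outlet amounts (n = n₀ + ν ξ):
  A: 356.4 − 1(341.5) = 14.89
  B: 554.4 − 1(341.5) = 212.9
  D: 0 + 1(341.5) = 341.5
  C: 889.2 (inert)
Total out = 14.89 + 212.9 + 341.5 + 889.2 = 1458 mol.

1460 mol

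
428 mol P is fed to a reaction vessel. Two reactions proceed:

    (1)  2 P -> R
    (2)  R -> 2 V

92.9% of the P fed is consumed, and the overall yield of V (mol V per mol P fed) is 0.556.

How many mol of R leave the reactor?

Conversion of P: P consumed = 2ξ₁ = 0.929 × 428 → ξ₁ = 198.8 mol.
Yield of V: 2ξ₂ / 428 = 0.556 → ξ₂ = 119 mol.
Outlet amounts (n = n₀ + Σ ν·ξ):
  P: 428 − 2(198.8) = 30.39
  R: 0 + 1(198.8) − 1(119) = 79.82
  V: 0 + 2(119) = 238

79.8 mol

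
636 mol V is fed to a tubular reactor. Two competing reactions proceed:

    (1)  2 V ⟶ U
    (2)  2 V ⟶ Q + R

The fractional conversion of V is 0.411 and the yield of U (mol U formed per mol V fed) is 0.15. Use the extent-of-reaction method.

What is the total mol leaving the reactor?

541 mol

Yield of U: 1ξ₁ / 636 = 0.15 → ξ₁ = 95.4 mol.
Conversion of V: 2ξ₁ + 2ξ₂ = 0.411 × 636 = 261.4 → ξ₂ = 35.3 mol.
Outlet amounts (n = n₀ + Σ ν·ξ):
  V: 636 − 2(95.4) − 2(35.3) = 374.6
  U: 0 + 1(95.4) = 95.4
  Q: 0 + 1(35.3) = 35.3
  R: 0 + 1(35.3) = 35.3
Total out = 374.6 + 95.4 + 35.3 + 35.3 = 540.6 mol.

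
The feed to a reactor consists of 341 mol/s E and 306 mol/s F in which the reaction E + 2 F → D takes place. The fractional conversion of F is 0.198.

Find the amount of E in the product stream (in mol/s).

311 mol/s

F reacted = 0.198 × 306 = 60.59 mol/s; ν_F = −2, so ξ = 60.59/2 = 30.29 mol/s.
Outlet amounts (n = n₀ + ν ξ):
  E: 341 − 1(30.29) = 310.7
  F: 306 − 2(30.29) = 245.4
  D: 0 + 1(30.29) = 30.29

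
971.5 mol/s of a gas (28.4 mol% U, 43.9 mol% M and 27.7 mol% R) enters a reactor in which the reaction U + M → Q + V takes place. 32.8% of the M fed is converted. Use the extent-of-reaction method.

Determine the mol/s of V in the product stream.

140 mol/s

M reacted = 0.328 × 426.5 = 139.9 mol/s; ν_M = −1, so ξ = 139.9/1 = 139.9 mol/s.
Outlet amounts (n = n₀ + ν ξ):
  U: 275.9 − 1(139.9) = 136
  M: 426.5 − 1(139.9) = 286.6
  Q: 0 + 1(139.9) = 139.9
  V: 0 + 1(139.9) = 139.9
  R: 269.1 (inert)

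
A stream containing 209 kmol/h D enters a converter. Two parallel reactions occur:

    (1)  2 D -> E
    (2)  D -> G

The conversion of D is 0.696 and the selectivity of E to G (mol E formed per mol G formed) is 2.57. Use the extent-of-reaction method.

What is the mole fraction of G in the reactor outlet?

0.16

Conversion of D: D consumed = 0.696 × 209 = 145.5 kmol/h = 2ξ₁ + 1ξ₂.
Selectivity: 1ξ₁ / (1ξ₂) = 2.57 → ξ₁ = 2.57 ξ₂.
Substitute: (2·2.57 + 1) ξ₂ = 145.5 → ξ₂ = 23.69 kmol/h, ξ₁ = 60.89 kmol/h.
Outlet amounts (n = n₀ + Σ ν·ξ):
  D: 209 − 2(60.89) − 1(23.69) = 63.54
  E: 0 + 1(60.89) = 60.89
  G: 0 + 1(23.69) = 23.69
Total out = 148.1 kmol/h; y_G = 23.69 / 148.1 = 0.16.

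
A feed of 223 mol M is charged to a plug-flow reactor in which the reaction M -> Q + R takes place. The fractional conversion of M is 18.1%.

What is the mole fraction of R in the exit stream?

0.153

M reacted = 0.181 × 223 = 40.36 mol; ν_M = −1, so ξ = 40.36/1 = 40.36 mol.
Outlet amounts (n = n₀ + ν ξ):
  M: 223 − 1(40.36) = 182.6
  Q: 0 + 1(40.36) = 40.36
  R: 0 + 1(40.36) = 40.36
Total out = 263.4 mol; y_R = 40.36 / 263.4 = 0.1533.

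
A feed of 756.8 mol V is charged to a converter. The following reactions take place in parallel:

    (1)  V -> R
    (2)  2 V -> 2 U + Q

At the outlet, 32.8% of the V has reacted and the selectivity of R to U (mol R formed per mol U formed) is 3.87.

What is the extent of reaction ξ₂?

Conversion of V: V consumed = 0.328 × 756.8 = 248.2 mol = 1ξ₁ + 2ξ₂.
Selectivity: 1ξ₁ / (2ξ₂) = 3.87 → ξ₁ = 7.74 ξ₂.
Substitute: (1·7.74 + 2) ξ₂ = 248.2 → ξ₂ = 25.49 mol, ξ₁ = 197.3 mol.
Outlet amounts (n = n₀ + Σ ν·ξ):
  V: 756.8 − 1(197.3) − 2(25.49) = 508.6
  R: 0 + 1(197.3) = 197.3
  U: 0 + 2(25.49) = 50.97
  Q: 0 + 1(25.49) = 25.49

ξ₂ = 25.5 mol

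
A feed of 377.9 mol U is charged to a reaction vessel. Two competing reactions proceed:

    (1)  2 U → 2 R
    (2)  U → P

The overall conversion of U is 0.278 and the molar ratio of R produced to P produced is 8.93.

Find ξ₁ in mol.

Conversion of U: U consumed = 0.278 × 377.9 = 105.1 mol = 2ξ₁ + 1ξ₂.
Selectivity: 2ξ₁ / (1ξ₂) = 8.93 → ξ₁ = 4.465 ξ₂.
Substitute: (2·4.465 + 1) ξ₂ = 105.1 → ξ₂ = 10.58 mol, ξ₁ = 47.24 mol.
Outlet amounts (n = n₀ + Σ ν·ξ):
  U: 377.9 − 2(47.24) − 1(10.58) = 272.8
  R: 0 + 2(47.24) = 94.48
  P: 0 + 1(10.58) = 10.58

ξ₁ = 47.2 mol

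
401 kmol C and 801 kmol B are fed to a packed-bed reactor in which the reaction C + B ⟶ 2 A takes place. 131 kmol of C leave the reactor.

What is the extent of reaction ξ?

For C: n = n₀ − 1ξ → 131 = 401 − 1ξ, giving ξ = 270 kmol.
Outlet amounts (n = n₀ + ν ξ):
  C: 401 − 1(270) = 131
  B: 801 − 1(270) = 531
  A: 0 + 2(270) = 540

ξ = 270 kmol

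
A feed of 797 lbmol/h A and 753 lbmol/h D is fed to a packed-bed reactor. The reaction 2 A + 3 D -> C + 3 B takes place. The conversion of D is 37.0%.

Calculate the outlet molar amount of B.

D reacted = 0.37 × 753 = 278.6 lbmol/h; ν_D = −3, so ξ = 278.6/3 = 92.87 lbmol/h.
Outlet amounts (n = n₀ + ν ξ):
  A: 797 − 2(92.87) = 611.3
  D: 753 − 3(92.87) = 474.4
  C: 0 + 1(92.87) = 92.87
  B: 0 + 3(92.87) = 278.6

279 lbmol/h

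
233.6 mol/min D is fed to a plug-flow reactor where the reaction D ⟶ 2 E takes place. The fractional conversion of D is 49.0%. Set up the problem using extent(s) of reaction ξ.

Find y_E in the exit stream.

0.658

D reacted = 0.49 × 233.6 = 114.5 mol/min; ν_D = −1, so ξ = 114.5/1 = 114.5 mol/min.
Outlet amounts (n = n₀ + ν ξ):
  D: 233.6 − 1(114.5) = 119.1
  E: 0 + 2(114.5) = 228.9
Total out = 348.1 mol/min; y_E = 228.9 / 348.1 = 0.6577.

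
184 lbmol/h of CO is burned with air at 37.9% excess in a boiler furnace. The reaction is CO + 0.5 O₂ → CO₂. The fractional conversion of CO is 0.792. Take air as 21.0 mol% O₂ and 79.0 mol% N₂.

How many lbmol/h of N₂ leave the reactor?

477 lbmol/h

Stoichiometric O₂ = 0.5 × 184 = 92 lbmol/h; O₂ fed = 92 × 1.379 = 126.9 lbmol/h.
N₂ fed = 126.9 × 79/21 = 477.3 lbmol/h.
Fuel reacted = 0.792 × 184 → ξ = 145.7 lbmol/h.
Outlet (n = n₀ + ν ξ):
  CO: 184 − 1(145.7) = 38.27
  O₂: 126.9 − 0.5(145.7) = 54
  N₂: 477.3 (inert)
  CO₂: 0 + 1(145.7) = 145.7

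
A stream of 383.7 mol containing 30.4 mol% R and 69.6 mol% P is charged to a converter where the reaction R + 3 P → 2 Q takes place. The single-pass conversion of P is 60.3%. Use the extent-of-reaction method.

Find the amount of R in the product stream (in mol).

P reacted = 0.603 × 267.1 = 161 mol; ν_P = −3, so ξ = 161/3 = 53.68 mol.
Outlet amounts (n = n₀ + ν ξ):
  R: 116.6 − 1(53.68) = 62.97
  P: 267.1 − 3(53.68) = 106
  Q: 0 + 2(53.68) = 107.4

63 mol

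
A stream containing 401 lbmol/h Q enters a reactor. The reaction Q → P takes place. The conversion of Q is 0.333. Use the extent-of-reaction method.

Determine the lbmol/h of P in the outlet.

Q reacted = 0.333 × 401 = 133.5 lbmol/h; ν_Q = −1, so ξ = 133.5/1 = 133.5 lbmol/h.
Outlet amounts (n = n₀ + ν ξ):
  Q: 401 − 1(133.5) = 267.5
  P: 0 + 1(133.5) = 133.5

134 lbmol/h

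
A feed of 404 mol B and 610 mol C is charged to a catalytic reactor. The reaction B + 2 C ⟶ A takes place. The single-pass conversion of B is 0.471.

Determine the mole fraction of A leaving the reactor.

B reacted = 0.471 × 404 = 190.3 mol; ν_B = −1, so ξ = 190.3/1 = 190.3 mol.
Outlet amounts (n = n₀ + ν ξ):
  B: 404 − 1(190.3) = 213.7
  C: 610 − 2(190.3) = 229.4
  A: 0 + 1(190.3) = 190.3
Total out = 633.4 mol; y_A = 190.3 / 633.4 = 0.3004.

0.3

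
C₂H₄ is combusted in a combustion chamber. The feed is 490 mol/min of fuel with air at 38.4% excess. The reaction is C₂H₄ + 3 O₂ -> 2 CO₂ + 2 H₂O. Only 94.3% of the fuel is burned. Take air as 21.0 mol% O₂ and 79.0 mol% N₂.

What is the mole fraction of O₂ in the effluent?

Stoichiometric O₂ = 3 × 490 = 1470 mol/min; O₂ fed = 1470 × 1.384 = 2034 mol/min.
N₂ fed = 2034 × 79/21 = 7654 mol/min.
Fuel reacted = 0.943 × 490 → ξ = 462.1 mol/min.
Outlet (n = n₀ + ν ξ):
  C₂H₄: 490 − 1(462.1) = 27.93
  O₂: 2034 − 3(462.1) = 648.3
  N₂: 7654 (inert)
  CO₂: 0 + 2(462.1) = 924.1
  H₂O: 0 + 2(462.1) = 924.1
Total out = 10180 mol/min; y_O₂ = 648.3 / 10180 = 0.06369.

0.0637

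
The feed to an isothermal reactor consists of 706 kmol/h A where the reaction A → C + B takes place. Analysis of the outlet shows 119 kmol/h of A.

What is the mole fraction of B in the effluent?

For A: n = n₀ − 1ξ → 119 = 706 − 1ξ, giving ξ = 587 kmol/h.
Outlet amounts (n = n₀ + ν ξ):
  A: 706 − 1(587) = 119
  C: 0 + 1(587) = 587
  B: 0 + 1(587) = 587
Total out = 1293 kmol/h; y_B = 587 / 1293 = 0.454.

0.454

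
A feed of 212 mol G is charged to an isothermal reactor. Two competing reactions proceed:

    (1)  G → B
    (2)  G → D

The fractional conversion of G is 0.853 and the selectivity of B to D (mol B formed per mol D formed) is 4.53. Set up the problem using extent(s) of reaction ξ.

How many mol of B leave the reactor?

148 mol

Conversion of G: G consumed = 0.853 × 212 = 180.8 mol = 1ξ₁ + 1ξ₂.
Selectivity: 1ξ₁ / (1ξ₂) = 4.53 → ξ₁ = 4.53 ξ₂.
Substitute: (1·4.53 + 1) ξ₂ = 180.8 → ξ₂ = 32.7 mol, ξ₁ = 148.1 mol.
Outlet amounts (n = n₀ + Σ ν·ξ):
  G: 212 − 1(148.1) − 1(32.7) = 31.16
  B: 0 + 1(148.1) = 148.1
  D: 0 + 1(32.7) = 32.7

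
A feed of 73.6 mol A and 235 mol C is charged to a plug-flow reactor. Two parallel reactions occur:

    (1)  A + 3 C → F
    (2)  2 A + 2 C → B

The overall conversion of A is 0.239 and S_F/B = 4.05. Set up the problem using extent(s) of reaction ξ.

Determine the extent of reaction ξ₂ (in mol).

Conversion of A: A consumed = 0.239 × 73.6 = 17.59 mol = 1ξ₁ + 2ξ₂.
Selectivity: 1ξ₁ / (1ξ₂) = 4.05 → ξ₁ = 4.05 ξ₂.
Substitute: (1·4.05 + 2) ξ₂ = 17.59 → ξ₂ = 2.908 mol, ξ₁ = 11.78 mol.
Outlet amounts (n = n₀ + Σ ν·ξ):
  A: 73.6 − 1(11.78) − 2(2.908) = 56.01
  C: 235 − 3(11.78) − 2(2.908) = 193.9
  F: 0 + 1(11.78) = 11.78
  B: 0 + 1(2.908) = 2.908

ξ₂ = 2.91 mol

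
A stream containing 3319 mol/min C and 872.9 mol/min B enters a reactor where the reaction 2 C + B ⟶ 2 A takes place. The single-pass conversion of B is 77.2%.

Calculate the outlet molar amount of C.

1970 mol/min

B reacted = 0.772 × 872.9 = 673.9 mol/min; ν_B = −1, so ξ = 673.9/1 = 673.9 mol/min.
Outlet amounts (n = n₀ + ν ξ):
  C: 3319 − 2(673.9) = 1971
  B: 872.9 − 1(673.9) = 199
  A: 0 + 2(673.9) = 1348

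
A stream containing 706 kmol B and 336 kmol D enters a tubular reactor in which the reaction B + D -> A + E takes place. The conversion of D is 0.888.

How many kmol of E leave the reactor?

D reacted = 0.888 × 336 = 298.4 kmol; ν_D = −1, so ξ = 298.4/1 = 298.4 kmol.
Outlet amounts (n = n₀ + ν ξ):
  B: 706 − 1(298.4) = 407.6
  D: 336 − 1(298.4) = 37.63
  A: 0 + 1(298.4) = 298.4
  E: 0 + 1(298.4) = 298.4

298 kmol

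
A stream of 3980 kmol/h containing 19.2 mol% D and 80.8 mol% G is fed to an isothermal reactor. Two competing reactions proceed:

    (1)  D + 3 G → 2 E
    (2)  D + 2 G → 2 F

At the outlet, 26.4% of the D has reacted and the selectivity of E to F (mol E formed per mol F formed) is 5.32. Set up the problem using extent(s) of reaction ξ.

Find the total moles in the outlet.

Conversion of D: D consumed = 0.264 × 764.2 = 201.7 kmol/h = 1ξ₁ + 1ξ₂.
Selectivity: 2ξ₁ / (2ξ₂) = 5.32 → ξ₁ = 5.32 ξ₂.
Substitute: (1·5.32 + 1) ξ₂ = 201.7 → ξ₂ = 31.92 kmol/h, ξ₁ = 169.8 kmol/h.
Outlet amounts (n = n₀ + Σ ν·ξ):
  D: 764.2 − 1(169.8) − 1(31.92) = 562.4
  G: 3216 − 3(169.8) − 2(31.92) = 2643
  E: 0 + 2(169.8) = 339.6
  F: 0 + 2(31.92) = 63.84
Total out = 562.4 + 2643 + 339.6 + 63.84 = 3608 kmol/h.

3610 kmol/h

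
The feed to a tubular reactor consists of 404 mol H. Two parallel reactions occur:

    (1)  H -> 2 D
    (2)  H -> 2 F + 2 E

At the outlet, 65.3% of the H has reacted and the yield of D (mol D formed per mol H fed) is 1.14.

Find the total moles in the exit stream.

Yield of D: 2ξ₁ / 404 = 1.14 → ξ₁ = 230.3 mol.
Conversion of H: 1ξ₁ + 1ξ₂ = 0.653 × 404 = 263.8 → ξ₂ = 33.53 mol.
Outlet amounts (n = n₀ + Σ ν·ξ):
  H: 404 − 1(230.3) − 1(33.53) = 140.2
  D: 0 + 2(230.3) = 460.6
  F: 0 + 2(33.53) = 67.06
  E: 0 + 2(33.53) = 67.06
Total out = 140.2 + 460.6 + 67.06 + 67.06 = 734.9 mol.

735 mol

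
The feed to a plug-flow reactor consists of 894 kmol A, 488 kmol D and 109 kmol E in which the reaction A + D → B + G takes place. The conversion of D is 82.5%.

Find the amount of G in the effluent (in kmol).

403 kmol

D reacted = 0.825 × 488 = 402.6 kmol; ν_D = −1, so ξ = 402.6/1 = 402.6 kmol.
Outlet amounts (n = n₀ + ν ξ):
  A: 894 − 1(402.6) = 491.4
  D: 488 − 1(402.6) = 85.4
  B: 0 + 1(402.6) = 402.6
  G: 0 + 1(402.6) = 402.6
  E: 109 (inert)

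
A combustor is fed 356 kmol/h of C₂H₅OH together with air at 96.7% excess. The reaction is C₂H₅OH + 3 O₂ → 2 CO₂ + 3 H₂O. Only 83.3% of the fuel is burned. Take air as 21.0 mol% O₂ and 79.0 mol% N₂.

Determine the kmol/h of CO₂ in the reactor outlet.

593 kmol/h

Stoichiometric O₂ = 3 × 356 = 1068 kmol/h; O₂ fed = 1068 × 1.967 = 2101 kmol/h.
N₂ fed = 2101 × 79/21 = 7903 kmol/h.
Fuel reacted = 0.833 × 356 → ξ = 296.5 kmol/h.
Outlet (n = n₀ + ν ξ):
  C₂H₅OH: 356 − 1(296.5) = 59.45
  O₂: 2101 − 3(296.5) = 1211
  N₂: 7903 (inert)
  CO₂: 0 + 2(296.5) = 593.1
  H₂O: 0 + 3(296.5) = 889.6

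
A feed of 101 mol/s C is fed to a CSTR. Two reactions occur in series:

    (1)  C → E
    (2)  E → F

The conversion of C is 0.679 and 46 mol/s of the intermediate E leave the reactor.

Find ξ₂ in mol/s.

Conversion of C: C consumed = 1ξ₁ = 0.679 × 101 → ξ₁ = 68.58 mol/s.
E balance: n_E = 0 + 1ξ₁ − 1ξ₂ = 46 → ξ₂ = (1·68.58 − 46)/1 = 22.58 mol/s.
Outlet amounts (n = n₀ + Σ ν·ξ):
  C: 101 − 1(68.58) = 32.42
  E: 0 + 1(68.58) − 1(22.58) = 46
  F: 0 + 1(22.58) = 22.58

ξ₂ = 22.6 mol/s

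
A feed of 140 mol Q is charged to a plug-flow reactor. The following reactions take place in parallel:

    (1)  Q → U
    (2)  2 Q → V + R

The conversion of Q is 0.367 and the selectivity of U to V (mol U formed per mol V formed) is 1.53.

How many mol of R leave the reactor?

14.6 mol

Conversion of Q: Q consumed = 0.367 × 140 = 51.38 mol = 1ξ₁ + 2ξ₂.
Selectivity: 1ξ₁ / (1ξ₂) = 1.53 → ξ₁ = 1.53 ξ₂.
Substitute: (1·1.53 + 2) ξ₂ = 51.38 → ξ₂ = 14.56 mol, ξ₁ = 22.27 mol.
Outlet amounts (n = n₀ + Σ ν·ξ):
  Q: 140 − 1(22.27) − 2(14.56) = 88.62
  U: 0 + 1(22.27) = 22.27
  V: 0 + 1(14.56) = 14.56
  R: 0 + 1(14.56) = 14.56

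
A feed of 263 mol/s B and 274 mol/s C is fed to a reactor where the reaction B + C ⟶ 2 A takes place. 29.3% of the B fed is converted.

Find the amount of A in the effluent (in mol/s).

154 mol/s

B reacted = 0.293 × 263 = 77.06 mol/s; ν_B = −1, so ξ = 77.06/1 = 77.06 mol/s.
Outlet amounts (n = n₀ + ν ξ):
  B: 263 − 1(77.06) = 185.9
  C: 274 − 1(77.06) = 196.9
  A: 0 + 2(77.06) = 154.1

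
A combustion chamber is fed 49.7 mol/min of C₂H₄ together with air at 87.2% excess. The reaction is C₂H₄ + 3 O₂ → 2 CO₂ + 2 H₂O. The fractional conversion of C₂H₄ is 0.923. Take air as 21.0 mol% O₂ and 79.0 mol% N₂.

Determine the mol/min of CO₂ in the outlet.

91.7 mol/min

Stoichiometric O₂ = 3 × 49.7 = 149.1 mol/min; O₂ fed = 149.1 × 1.872 = 279.1 mol/min.
N₂ fed = 279.1 × 79/21 = 1050 mol/min.
Fuel reacted = 0.923 × 49.7 → ξ = 45.87 mol/min.
Outlet (n = n₀ + ν ξ):
  C₂H₄: 49.7 − 1(45.87) = 3.827
  O₂: 279.1 − 3(45.87) = 141.5
  N₂: 1050 (inert)
  CO₂: 0 + 2(45.87) = 91.75
  H₂O: 0 + 2(45.87) = 91.75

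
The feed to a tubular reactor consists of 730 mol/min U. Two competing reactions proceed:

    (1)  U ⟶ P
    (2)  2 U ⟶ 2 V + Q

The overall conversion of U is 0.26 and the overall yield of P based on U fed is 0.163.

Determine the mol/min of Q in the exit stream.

Yield of P: 1ξ₁ / 730 = 0.163 → ξ₁ = 119 mol/min.
Conversion of U: 1ξ₁ + 2ξ₂ = 0.26 × 730 = 189.8 → ξ₂ = 35.41 mol/min.
Outlet amounts (n = n₀ + Σ ν·ξ):
  U: 730 − 1(119) − 2(35.41) = 540.2
  P: 0 + 1(119) = 119
  V: 0 + 2(35.41) = 70.81
  Q: 0 + 1(35.41) = 35.41

35.4 mol/min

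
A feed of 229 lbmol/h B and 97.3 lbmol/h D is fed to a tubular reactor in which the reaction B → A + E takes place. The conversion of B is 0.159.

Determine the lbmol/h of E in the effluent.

36.4 lbmol/h

B reacted = 0.159 × 229 = 36.41 lbmol/h; ν_B = −1, so ξ = 36.41/1 = 36.41 lbmol/h.
Outlet amounts (n = n₀ + ν ξ):
  B: 229 − 1(36.41) = 192.6
  A: 0 + 1(36.41) = 36.41
  E: 0 + 1(36.41) = 36.41
  D: 97.3 (inert)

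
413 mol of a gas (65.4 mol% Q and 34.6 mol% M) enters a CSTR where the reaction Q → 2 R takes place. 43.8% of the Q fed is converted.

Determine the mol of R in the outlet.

237 mol

Q reacted = 0.438 × 270.1 = 118.3 mol; ν_Q = −1, so ξ = 118.3/1 = 118.3 mol.
Outlet amounts (n = n₀ + ν ξ):
  Q: 270.1 − 1(118.3) = 151.8
  R: 0 + 2(118.3) = 236.6
  M: 142.9 (inert)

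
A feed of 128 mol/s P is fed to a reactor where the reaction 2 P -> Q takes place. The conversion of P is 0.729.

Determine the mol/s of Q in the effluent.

46.7 mol/s

P reacted = 0.729 × 128 = 93.31 mol/s; ν_P = −2, so ξ = 93.31/2 = 46.66 mol/s.
Outlet amounts (n = n₀ + ν ξ):
  P: 128 − 2(46.66) = 34.69
  Q: 0 + 1(46.66) = 46.66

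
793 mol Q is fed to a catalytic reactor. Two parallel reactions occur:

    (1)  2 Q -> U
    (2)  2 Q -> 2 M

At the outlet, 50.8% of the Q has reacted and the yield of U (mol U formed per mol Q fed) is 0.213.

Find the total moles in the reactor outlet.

Yield of U: 1ξ₁ / 793 = 0.213 → ξ₁ = 168.9 mol.
Conversion of Q: 2ξ₁ + 2ξ₂ = 0.508 × 793 = 402.8 → ξ₂ = 32.51 mol.
Outlet amounts (n = n₀ + Σ ν·ξ):
  Q: 793 − 2(168.9) − 2(32.51) = 390.2
  U: 0 + 1(168.9) = 168.9
  M: 0 + 2(32.51) = 65.03
Total out = 390.2 + 168.9 + 65.03 = 624.1 mol.

624 mol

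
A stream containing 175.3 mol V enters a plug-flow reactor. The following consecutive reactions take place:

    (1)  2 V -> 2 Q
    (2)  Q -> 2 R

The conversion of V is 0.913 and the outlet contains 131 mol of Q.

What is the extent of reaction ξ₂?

ξ₂ = 29 mol

Conversion of V: V consumed = 2ξ₁ = 0.913 × 175.3 → ξ₁ = 80.02 mol.
Q balance: n_Q = 0 + 2ξ₁ − 1ξ₂ = 131 → ξ₂ = (2·80.02 − 131)/1 = 29.05 mol.
Outlet amounts (n = n₀ + Σ ν·ξ):
  V: 175.3 − 2(80.02) = 15.25
  Q: 0 + 2(80.02) − 1(29.05) = 131
  R: 0 + 2(29.05) = 58.1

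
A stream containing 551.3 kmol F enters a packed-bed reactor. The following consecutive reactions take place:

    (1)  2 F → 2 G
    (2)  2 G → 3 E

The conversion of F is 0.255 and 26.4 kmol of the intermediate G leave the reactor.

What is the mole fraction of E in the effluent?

0.282

Conversion of F: F consumed = 2ξ₁ = 0.255 × 551.3 → ξ₁ = 70.29 kmol.
G balance: n_G = 0 + 2ξ₁ − 2ξ₂ = 26.4 → ξ₂ = (2·70.29 − 26.4)/2 = 57.09 kmol.
Outlet amounts (n = n₀ + Σ ν·ξ):
  F: 551.3 − 2(70.29) = 410.7
  G: 0 + 2(70.29) − 2(57.09) = 26.4
  E: 0 + 3(57.09) = 171.3
Total out = 608.4 kmol; y_E = 171.3 / 608.4 = 0.2815.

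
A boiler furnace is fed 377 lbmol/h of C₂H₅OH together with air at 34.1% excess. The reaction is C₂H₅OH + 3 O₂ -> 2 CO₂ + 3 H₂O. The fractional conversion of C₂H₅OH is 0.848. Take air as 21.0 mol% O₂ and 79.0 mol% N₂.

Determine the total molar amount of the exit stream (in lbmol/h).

7920 lbmol/h

Stoichiometric O₂ = 3 × 377 = 1131 lbmol/h; O₂ fed = 1131 × 1.341 = 1517 lbmol/h.
N₂ fed = 1517 × 79/21 = 5706 lbmol/h.
Fuel reacted = 0.848 × 377 → ξ = 319.7 lbmol/h.
Outlet (n = n₀ + ν ξ):
  C₂H₅OH: 377 − 1(319.7) = 57.3
  O₂: 1517 − 3(319.7) = 557.6
  N₂: 5706 (inert)
  CO₂: 0 + 2(319.7) = 639.4
  H₂O: 0 + 3(319.7) = 959.1
Total out = 57.3 + 557.6 + 5706 + 639.4 + 959.1 = 7919 lbmol/h.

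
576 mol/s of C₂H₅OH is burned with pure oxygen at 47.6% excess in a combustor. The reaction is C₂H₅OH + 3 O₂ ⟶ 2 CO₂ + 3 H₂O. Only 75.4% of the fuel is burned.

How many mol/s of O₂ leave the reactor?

Stoichiometric O₂ = 3 × 576 = 1728 mol/s; O₂ fed = 1728 × 1.476 = 2551 mol/s.
Fuel reacted = 0.754 × 576 → ξ = 434.3 mol/s.
Outlet (n = n₀ + ν ξ):
  C₂H₅OH: 576 − 1(434.3) = 141.7
  O₂: 2551 − 3(434.3) = 1248
  CO₂: 0 + 2(434.3) = 868.6
  H₂O: 0 + 3(434.3) = 1303

1250 mol/s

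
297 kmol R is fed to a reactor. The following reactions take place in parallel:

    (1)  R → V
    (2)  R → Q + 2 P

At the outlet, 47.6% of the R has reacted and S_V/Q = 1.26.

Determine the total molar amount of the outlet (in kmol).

Conversion of R: R consumed = 0.476 × 297 = 141.4 kmol = 1ξ₁ + 1ξ₂.
Selectivity: 1ξ₁ / (1ξ₂) = 1.26 → ξ₁ = 1.26 ξ₂.
Substitute: (1·1.26 + 1) ξ₂ = 141.4 → ξ₂ = 62.55 kmol, ξ₁ = 78.82 kmol.
Outlet amounts (n = n₀ + Σ ν·ξ):
  R: 297 − 1(78.82) − 1(62.55) = 155.6
  V: 0 + 1(78.82) = 78.82
  Q: 0 + 1(62.55) = 62.55
  P: 0 + 2(62.55) = 125.1
Total out = 155.6 + 78.82 + 62.55 + 125.1 = 422.1 kmol.

422 kmol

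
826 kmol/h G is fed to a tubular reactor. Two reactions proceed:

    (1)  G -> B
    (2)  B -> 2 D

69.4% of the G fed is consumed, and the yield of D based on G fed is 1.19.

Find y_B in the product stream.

0.0621

Conversion of G: G consumed = 1ξ₁ = 0.694 × 826 → ξ₁ = 573.2 kmol/h.
Yield of D: 2ξ₂ / 826 = 1.19 → ξ₂ = 491.5 kmol/h.
Outlet amounts (n = n₀ + Σ ν·ξ):
  G: 826 − 1(573.2) = 252.8
  B: 0 + 1(573.2) − 1(491.5) = 81.77
  D: 0 + 2(491.5) = 982.9
Total out = 1317 kmol/h; y_B = 81.77 / 1317 = 0.06207.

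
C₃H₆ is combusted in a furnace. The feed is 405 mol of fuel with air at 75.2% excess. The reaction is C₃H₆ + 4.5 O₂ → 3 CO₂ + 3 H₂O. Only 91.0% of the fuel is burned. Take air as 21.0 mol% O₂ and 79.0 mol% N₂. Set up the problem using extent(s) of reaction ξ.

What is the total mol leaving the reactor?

15800 mol

Stoichiometric O₂ = 4.5 × 405 = 1822 mol; O₂ fed = 1822 × 1.752 = 3193 mol.
N₂ fed = 3193 × 79/21 = 12010 mol.
Fuel reacted = 0.91 × 405 → ξ = 368.6 mol.
Outlet (n = n₀ + ν ξ):
  C₃H₆: 405 − 1(368.6) = 36.45
  O₂: 3193 − 4.5(368.6) = 1535
  N₂: 12010 (inert)
  CO₂: 0 + 3(368.6) = 1106
  H₂O: 0 + 3(368.6) = 1106
Total out = 36.45 + 1535 + 12010 + 1106 + 1106 = 15790 mol.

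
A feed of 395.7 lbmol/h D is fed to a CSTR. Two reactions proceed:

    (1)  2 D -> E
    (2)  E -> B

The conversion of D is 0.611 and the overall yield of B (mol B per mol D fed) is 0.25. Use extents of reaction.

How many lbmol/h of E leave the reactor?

22 lbmol/h

Conversion of D: D consumed = 2ξ₁ = 0.611 × 395.7 → ξ₁ = 120.9 lbmol/h.
Yield of B: 1ξ₂ / 395.7 = 0.25 → ξ₂ = 98.92 lbmol/h.
Outlet amounts (n = n₀ + Σ ν·ξ):
  D: 395.7 − 2(120.9) = 153.9
  E: 0 + 1(120.9) − 1(98.92) = 21.96
  B: 0 + 1(98.92) = 98.92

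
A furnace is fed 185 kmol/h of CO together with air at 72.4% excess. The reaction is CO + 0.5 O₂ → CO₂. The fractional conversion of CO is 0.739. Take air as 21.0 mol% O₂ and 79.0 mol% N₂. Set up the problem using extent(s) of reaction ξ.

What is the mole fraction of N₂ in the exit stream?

0.685

Stoichiometric O₂ = 0.5 × 185 = 92.5 kmol/h; O₂ fed = 92.5 × 1.724 = 159.5 kmol/h.
N₂ fed = 159.5 × 79/21 = 599.9 kmol/h.
Fuel reacted = 0.739 × 185 → ξ = 136.7 kmol/h.
Outlet (n = n₀ + ν ξ):
  CO: 185 − 1(136.7) = 48.28
  O₂: 159.5 − 0.5(136.7) = 91.11
  N₂: 599.9 (inert)
  CO₂: 0 + 1(136.7) = 136.7
Total out = 876 kmol/h; y_N₂ = 599.9 / 876 = 0.6848.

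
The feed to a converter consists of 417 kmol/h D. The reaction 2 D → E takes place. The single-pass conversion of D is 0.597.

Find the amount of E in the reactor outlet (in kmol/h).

D reacted = 0.597 × 417 = 248.9 kmol/h; ν_D = −2, so ξ = 248.9/2 = 124.5 kmol/h.
Outlet amounts (n = n₀ + ν ξ):
  D: 417 − 2(124.5) = 168.1
  E: 0 + 1(124.5) = 124.5

124 kmol/h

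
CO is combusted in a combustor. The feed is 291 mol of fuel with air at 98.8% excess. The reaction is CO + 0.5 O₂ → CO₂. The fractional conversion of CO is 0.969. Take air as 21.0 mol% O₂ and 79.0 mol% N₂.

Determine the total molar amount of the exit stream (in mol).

1530 mol

Stoichiometric O₂ = 0.5 × 291 = 145.5 mol; O₂ fed = 145.5 × 1.988 = 289.3 mol.
N₂ fed = 289.3 × 79/21 = 1088 mol.
Fuel reacted = 0.969 × 291 → ξ = 282 mol.
Outlet (n = n₀ + ν ξ):
  CO: 291 − 1(282) = 9.021
  O₂: 289.3 − 0.5(282) = 148.3
  N₂: 1088 (inert)
  CO₂: 0 + 1(282) = 282
Total out = 9.021 + 148.3 + 1088 + 282 = 1527 mol.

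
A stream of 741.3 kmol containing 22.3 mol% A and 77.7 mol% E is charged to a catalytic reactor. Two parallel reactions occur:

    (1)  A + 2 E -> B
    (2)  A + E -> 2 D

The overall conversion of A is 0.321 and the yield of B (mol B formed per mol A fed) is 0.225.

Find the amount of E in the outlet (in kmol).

Yield of B: 1ξ₁ / 165.3 = 0.225 → ξ₁ = 37.19 kmol.
Conversion of A: 1ξ₁ + 1ξ₂ = 0.321 × 165.3 = 53.06 → ξ₂ = 15.87 kmol.
Outlet amounts (n = n₀ + Σ ν·ξ):
  A: 165.3 − 1(37.19) − 1(15.87) = 112.2
  E: 576 − 2(37.19) − 1(15.87) = 485.7
  B: 0 + 1(37.19) = 37.19
  D: 0 + 2(15.87) = 31.74

486 kmol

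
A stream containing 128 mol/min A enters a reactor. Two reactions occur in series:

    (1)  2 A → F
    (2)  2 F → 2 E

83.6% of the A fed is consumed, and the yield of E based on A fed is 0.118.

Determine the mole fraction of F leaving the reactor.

0.515

Conversion of A: A consumed = 2ξ₁ = 0.836 × 128 → ξ₁ = 53.5 mol/min.
Yield of E: 2ξ₂ / 128 = 0.118 → ξ₂ = 7.552 mol/min.
Outlet amounts (n = n₀ + Σ ν·ξ):
  A: 128 − 2(53.5) = 20.99
  F: 0 + 1(53.5) − 2(7.552) = 38.4
  E: 0 + 2(7.552) = 15.1
Total out = 74.5 mol/min; y_F = 38.4 / 74.5 = 0.5155.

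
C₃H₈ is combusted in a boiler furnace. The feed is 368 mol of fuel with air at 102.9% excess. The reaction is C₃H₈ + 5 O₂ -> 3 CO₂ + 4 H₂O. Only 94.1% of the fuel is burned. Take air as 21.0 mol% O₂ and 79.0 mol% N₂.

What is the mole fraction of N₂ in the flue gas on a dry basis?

0.821

Stoichiometric O₂ = 5 × 368 = 1840 mol; O₂ fed = 1840 × 2.029 = 3733 mol.
N₂ fed = 3733 × 79/21 = 14040 mol.
Fuel reacted = 0.941 × 368 → ξ = 346.3 mol.
Outlet (n = n₀ + ν ξ):
  C₃H₈: 368 − 1(346.3) = 21.71
  O₂: 3733 − 5(346.3) = 2002
  N₂: 14040 (inert)
  CO₂: 0 + 3(346.3) = 1039
  H₂O: 0 + 4(346.3) = 1385
Dry total = 17110 mol; y_N₂ (dry) = 14040 / 17110 = 0.821.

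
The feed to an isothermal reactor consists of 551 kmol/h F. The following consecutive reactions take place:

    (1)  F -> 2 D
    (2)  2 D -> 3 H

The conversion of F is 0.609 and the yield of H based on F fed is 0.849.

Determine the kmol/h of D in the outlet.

359 kmol/h

Conversion of F: F consumed = 1ξ₁ = 0.609 × 551 → ξ₁ = 335.6 kmol/h.
Yield of H: 3ξ₂ / 551 = 0.849 → ξ₂ = 155.9 kmol/h.
Outlet amounts (n = n₀ + Σ ν·ξ):
  F: 551 − 1(335.6) = 215.4
  D: 0 + 2(335.6) − 2(155.9) = 359.3
  H: 0 + 3(155.9) = 467.8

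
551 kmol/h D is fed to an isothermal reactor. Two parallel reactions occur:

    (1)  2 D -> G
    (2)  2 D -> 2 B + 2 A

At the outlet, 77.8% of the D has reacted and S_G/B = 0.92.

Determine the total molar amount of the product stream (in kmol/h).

Conversion of D: D consumed = 0.778 × 551 = 428.7 kmol/h = 2ξ₁ + 2ξ₂.
Selectivity: 1ξ₁ / (2ξ₂) = 0.92 → ξ₁ = 1.84 ξ₂.
Substitute: (2·1.84 + 2) ξ₂ = 428.7 → ξ₂ = 75.47 kmol/h, ξ₁ = 138.9 kmol/h.
Outlet amounts (n = n₀ + Σ ν·ξ):
  D: 551 − 2(138.9) − 2(75.47) = 122.3
  G: 0 + 1(138.9) = 138.9
  B: 0 + 2(75.47) = 150.9
  A: 0 + 2(75.47) = 150.9
Total out = 122.3 + 138.9 + 150.9 + 150.9 = 563.1 kmol/h.

563 kmol/h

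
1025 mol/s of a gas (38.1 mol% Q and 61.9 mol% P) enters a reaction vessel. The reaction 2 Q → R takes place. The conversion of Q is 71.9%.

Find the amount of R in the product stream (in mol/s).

Q reacted = 0.719 × 390.5 = 280.8 mol/s; ν_Q = −2, so ξ = 280.8/2 = 140.4 mol/s.
Outlet amounts (n = n₀ + ν ξ):
  Q: 390.5 − 2(140.4) = 109.7
  R: 0 + 1(140.4) = 140.4
  P: 634.5 (inert)

140 mol/s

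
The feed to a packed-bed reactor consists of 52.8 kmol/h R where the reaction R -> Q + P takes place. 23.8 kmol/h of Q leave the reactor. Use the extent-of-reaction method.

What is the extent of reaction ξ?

For Q: n = n₀ + 1ξ → 23.8 = 0 + 1ξ, giving ξ = 23.8 kmol/h.
Outlet amounts (n = n₀ + ν ξ):
  R: 52.8 − 1(23.8) = 29
  Q: 0 + 1(23.8) = 23.8
  P: 0 + 1(23.8) = 23.8

ξ = 23.8 kmol/h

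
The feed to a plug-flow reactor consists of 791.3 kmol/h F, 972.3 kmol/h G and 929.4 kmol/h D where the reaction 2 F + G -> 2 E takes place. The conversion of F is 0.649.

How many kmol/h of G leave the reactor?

F reacted = 0.649 × 791.3 = 513.6 kmol/h; ν_F = −2, so ξ = 513.6/2 = 256.8 kmol/h.
Outlet amounts (n = n₀ + ν ξ):
  F: 791.3 − 2(256.8) = 277.7
  G: 972.3 − 1(256.8) = 715.5
  E: 0 + 2(256.8) = 513.6
  D: 929.4 (inert)

716 kmol/h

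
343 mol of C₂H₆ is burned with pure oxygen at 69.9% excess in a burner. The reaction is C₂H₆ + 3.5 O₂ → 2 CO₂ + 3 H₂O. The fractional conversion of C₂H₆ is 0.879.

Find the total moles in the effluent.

2530 mol

Stoichiometric O₂ = 3.5 × 343 = 1200 mol; O₂ fed = 1200 × 1.699 = 2040 mol.
Fuel reacted = 0.879 × 343 → ξ = 301.5 mol.
Outlet (n = n₀ + ν ξ):
  C₂H₆: 343 − 1(301.5) = 41.5
  O₂: 2040 − 3.5(301.5) = 984.4
  CO₂: 0 + 2(301.5) = 603
  H₂O: 0 + 3(301.5) = 904.5
Total out = 41.5 + 984.4 + 603 + 904.5 = 2533 mol.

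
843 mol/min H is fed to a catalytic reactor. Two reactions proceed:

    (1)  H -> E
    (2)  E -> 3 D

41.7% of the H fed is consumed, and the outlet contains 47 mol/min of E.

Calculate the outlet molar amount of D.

914 mol/min

Conversion of H: H consumed = 1ξ₁ = 0.417 × 843 → ξ₁ = 351.5 mol/min.
E balance: n_E = 0 + 1ξ₁ − 1ξ₂ = 47 → ξ₂ = (1·351.5 − 47)/1 = 304.5 mol/min.
Outlet amounts (n = n₀ + Σ ν·ξ):
  H: 843 − 1(351.5) = 491.5
  E: 0 + 1(351.5) − 1(304.5) = 47
  D: 0 + 3(304.5) = 913.6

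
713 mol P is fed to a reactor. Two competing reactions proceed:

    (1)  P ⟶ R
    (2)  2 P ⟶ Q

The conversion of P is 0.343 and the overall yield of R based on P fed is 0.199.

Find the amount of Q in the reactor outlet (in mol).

Yield of R: 1ξ₁ / 713 = 0.199 → ξ₁ = 141.9 mol.
Conversion of P: 1ξ₁ + 2ξ₂ = 0.343 × 713 = 244.6 → ξ₂ = 51.34 mol.
Outlet amounts (n = n₀ + Σ ν·ξ):
  P: 713 − 1(141.9) − 2(51.34) = 468.4
  R: 0 + 1(141.9) = 141.9
  Q: 0 + 1(51.34) = 51.34

51.3 mol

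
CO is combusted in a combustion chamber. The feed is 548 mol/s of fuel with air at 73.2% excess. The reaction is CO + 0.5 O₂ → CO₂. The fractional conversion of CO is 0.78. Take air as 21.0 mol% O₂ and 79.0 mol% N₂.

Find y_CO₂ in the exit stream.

0.165

Stoichiometric O₂ = 0.5 × 548 = 274 mol/s; O₂ fed = 274 × 1.732 = 474.6 mol/s.
N₂ fed = 474.6 × 79/21 = 1785 mol/s.
Fuel reacted = 0.78 × 548 → ξ = 427.4 mol/s.
Outlet (n = n₀ + ν ξ):
  CO: 548 − 1(427.4) = 120.6
  O₂: 474.6 − 0.5(427.4) = 260.8
  N₂: 1785 (inert)
  CO₂: 0 + 1(427.4) = 427.4
Total out = 2594 mol/s; y_CO₂ = 427.4 / 2594 = 0.1648.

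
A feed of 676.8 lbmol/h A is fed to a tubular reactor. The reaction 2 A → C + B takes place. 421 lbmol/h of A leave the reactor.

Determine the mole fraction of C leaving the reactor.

0.189

For A: n = n₀ − 2ξ → 421 = 676.8 − 2ξ, giving ξ = 127.9 lbmol/h.
Outlet amounts (n = n₀ + ν ξ):
  A: 676.8 − 2(127.9) = 421
  C: 0 + 1(127.9) = 127.9
  B: 0 + 1(127.9) = 127.9
Total out = 676.8 lbmol/h; y_C = 127.9 / 676.8 = 0.189.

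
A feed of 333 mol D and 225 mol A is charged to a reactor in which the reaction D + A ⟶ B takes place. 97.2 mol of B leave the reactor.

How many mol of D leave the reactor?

For B: n = n₀ + 1ξ → 97.2 = 0 + 1ξ, giving ξ = 97.2 mol.
Outlet amounts (n = n₀ + ν ξ):
  D: 333 − 1(97.2) = 235.8
  A: 225 − 1(97.2) = 127.8
  B: 0 + 1(97.2) = 97.2

236 mol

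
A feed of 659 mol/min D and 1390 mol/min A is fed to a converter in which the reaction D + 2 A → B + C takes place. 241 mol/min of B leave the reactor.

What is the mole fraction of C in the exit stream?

For B: n = n₀ + 1ξ → 241 = 0 + 1ξ, giving ξ = 241 mol/min.
Outlet amounts (n = n₀ + ν ξ):
  D: 659 − 1(241) = 418
  A: 1390 − 2(241) = 908
  B: 0 + 1(241) = 241
  C: 0 + 1(241) = 241
Total out = 1808 mol/min; y_C = 241 / 1808 = 0.1333.

0.133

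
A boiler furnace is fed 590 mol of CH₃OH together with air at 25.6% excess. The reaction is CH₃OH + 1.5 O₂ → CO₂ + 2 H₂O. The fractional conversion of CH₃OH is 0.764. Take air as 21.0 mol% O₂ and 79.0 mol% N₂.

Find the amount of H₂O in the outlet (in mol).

Stoichiometric O₂ = 1.5 × 590 = 885 mol; O₂ fed = 885 × 1.256 = 1112 mol.
N₂ fed = 1112 × 79/21 = 4182 mol.
Fuel reacted = 0.764 × 590 → ξ = 450.8 mol.
Outlet (n = n₀ + ν ξ):
  CH₃OH: 590 − 1(450.8) = 139.2
  O₂: 1112 − 1.5(450.8) = 435.4
  N₂: 4182 (inert)
  CO₂: 0 + 1(450.8) = 450.8
  H₂O: 0 + 2(450.8) = 901.5

902 mol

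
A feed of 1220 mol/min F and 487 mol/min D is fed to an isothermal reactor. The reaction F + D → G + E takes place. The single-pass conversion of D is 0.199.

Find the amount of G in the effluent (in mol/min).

96.9 mol/min

D reacted = 0.199 × 487 = 96.91 mol/min; ν_D = −1, so ξ = 96.91/1 = 96.91 mol/min.
Outlet amounts (n = n₀ + ν ξ):
  F: 1220 − 1(96.91) = 1123
  D: 487 − 1(96.91) = 390.1
  G: 0 + 1(96.91) = 96.91
  E: 0 + 1(96.91) = 96.91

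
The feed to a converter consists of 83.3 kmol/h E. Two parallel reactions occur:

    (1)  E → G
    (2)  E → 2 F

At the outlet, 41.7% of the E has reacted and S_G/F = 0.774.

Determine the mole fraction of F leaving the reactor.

Conversion of E: E consumed = 0.417 × 83.3 = 34.74 kmol/h = 1ξ₁ + 1ξ₂.
Selectivity: 1ξ₁ / (2ξ₂) = 0.774 → ξ₁ = 1.548 ξ₂.
Substitute: (1·1.548 + 1) ξ₂ = 34.74 → ξ₂ = 13.63 kmol/h, ξ₁ = 21.1 kmol/h.
Outlet amounts (n = n₀ + Σ ν·ξ):
  E: 83.3 − 1(21.1) − 1(13.63) = 48.56
  G: 0 + 1(21.1) = 21.1
  F: 0 + 2(13.63) = 27.27
Total out = 96.93 kmol/h; y_F = 27.27 / 96.93 = 0.2813.

0.281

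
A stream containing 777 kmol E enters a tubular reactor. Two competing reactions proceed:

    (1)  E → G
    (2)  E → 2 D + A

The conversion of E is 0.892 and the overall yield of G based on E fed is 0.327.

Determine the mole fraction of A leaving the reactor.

0.265

Yield of G: 1ξ₁ / 777 = 0.327 → ξ₁ = 254.1 kmol.
Conversion of E: 1ξ₁ + 1ξ₂ = 0.892 × 777 = 693.1 → ξ₂ = 439 kmol.
Outlet amounts (n = n₀ + Σ ν·ξ):
  E: 777 − 1(254.1) − 1(439) = 83.92
  G: 0 + 1(254.1) = 254.1
  D: 0 + 2(439) = 878
  A: 0 + 1(439) = 439
Total out = 1655 kmol; y_A = 439 / 1655 = 0.2653.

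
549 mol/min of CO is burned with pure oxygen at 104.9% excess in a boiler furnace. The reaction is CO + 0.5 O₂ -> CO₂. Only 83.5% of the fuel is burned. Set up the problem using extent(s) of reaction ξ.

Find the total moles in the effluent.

882 mol/min

Stoichiometric O₂ = 0.5 × 549 = 274.5 mol/min; O₂ fed = 274.5 × 2.049 = 562.5 mol/min.
Fuel reacted = 0.835 × 549 → ξ = 458.4 mol/min.
Outlet (n = n₀ + ν ξ):
  CO: 549 − 1(458.4) = 90.59
  O₂: 562.5 − 0.5(458.4) = 333.2
  CO₂: 0 + 1(458.4) = 458.4
Total out = 90.59 + 333.2 + 458.4 = 882.2 mol/min.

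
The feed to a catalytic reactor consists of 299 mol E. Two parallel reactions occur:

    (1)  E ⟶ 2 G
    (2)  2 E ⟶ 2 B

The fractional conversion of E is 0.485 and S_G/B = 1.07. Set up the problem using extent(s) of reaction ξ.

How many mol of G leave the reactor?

101 mol

Conversion of E: E consumed = 0.485 × 299 = 145 mol = 1ξ₁ + 2ξ₂.
Selectivity: 2ξ₁ / (2ξ₂) = 1.07 → ξ₁ = 1.07 ξ₂.
Substitute: (1·1.07 + 2) ξ₂ = 145 → ξ₂ = 47.24 mol, ξ₁ = 50.54 mol.
Outlet amounts (n = n₀ + Σ ν·ξ):
  E: 299 − 1(50.54) − 2(47.24) = 154
  G: 0 + 2(50.54) = 101.1
  B: 0 + 2(47.24) = 94.47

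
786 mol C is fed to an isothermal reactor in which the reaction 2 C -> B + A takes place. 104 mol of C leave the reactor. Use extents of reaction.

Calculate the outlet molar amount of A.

For C: n = n₀ − 2ξ → 104 = 786 − 2ξ, giving ξ = 341 mol.
Outlet amounts (n = n₀ + ν ξ):
  C: 786 − 2(341) = 104
  B: 0 + 1(341) = 341
  A: 0 + 1(341) = 341

341 mol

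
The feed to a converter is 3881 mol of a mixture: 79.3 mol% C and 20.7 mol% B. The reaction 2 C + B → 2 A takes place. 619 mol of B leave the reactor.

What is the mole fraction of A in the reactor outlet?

0.0997

For B: n = n₀ − 1ξ → 619 = 803.4 − 1ξ, giving ξ = 184.4 mol.
Outlet amounts (n = n₀ + ν ξ):
  C: 3078 − 2(184.4) = 2709
  B: 803.4 − 1(184.4) = 619
  A: 0 + 2(184.4) = 368.7
Total out = 3697 mol; y_A = 368.7 / 3697 = 0.09975.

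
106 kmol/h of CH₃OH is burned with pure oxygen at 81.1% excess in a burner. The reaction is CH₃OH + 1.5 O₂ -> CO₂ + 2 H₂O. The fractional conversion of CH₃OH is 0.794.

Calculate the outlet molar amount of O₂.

Stoichiometric O₂ = 1.5 × 106 = 159 kmol/h; O₂ fed = 159 × 1.811 = 287.9 kmol/h.
Fuel reacted = 0.794 × 106 → ξ = 84.16 kmol/h.
Outlet (n = n₀ + ν ξ):
  CH₃OH: 106 − 1(84.16) = 21.84
  O₂: 287.9 − 1.5(84.16) = 161.7
  CO₂: 0 + 1(84.16) = 84.16
  H₂O: 0 + 2(84.16) = 168.3

162 kmol/h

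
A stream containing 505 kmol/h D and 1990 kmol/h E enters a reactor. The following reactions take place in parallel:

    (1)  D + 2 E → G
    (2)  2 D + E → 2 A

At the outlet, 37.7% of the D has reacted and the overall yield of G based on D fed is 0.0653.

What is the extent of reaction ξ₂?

ξ₂ = 78.7 kmol/h

Yield of G: 1ξ₁ / 505 = 0.0653 → ξ₁ = 32.98 kmol/h.
Conversion of D: 1ξ₁ + 2ξ₂ = 0.377 × 505 = 190.4 → ξ₂ = 78.7 kmol/h.
Outlet amounts (n = n₀ + Σ ν·ξ):
  D: 505 − 1(32.98) − 2(78.7) = 314.6
  E: 1990 − 2(32.98) − 1(78.7) = 1845
  G: 0 + 1(32.98) = 32.98
  A: 0 + 2(78.7) = 157.4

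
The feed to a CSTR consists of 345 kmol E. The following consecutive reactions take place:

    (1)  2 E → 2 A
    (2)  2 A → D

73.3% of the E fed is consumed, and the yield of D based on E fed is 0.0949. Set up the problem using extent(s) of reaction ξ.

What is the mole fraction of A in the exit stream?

Conversion of E: E consumed = 2ξ₁ = 0.733 × 345 → ξ₁ = 126.4 kmol.
Yield of D: 1ξ₂ / 345 = 0.0949 → ξ₂ = 32.74 kmol.
Outlet amounts (n = n₀ + Σ ν·ξ):
  E: 345 − 2(126.4) = 92.12
  A: 0 + 2(126.4) − 2(32.74) = 187.4
  D: 0 + 1(32.74) = 32.74
Total out = 312.3 kmol; y_A = 187.4 / 312.3 = 0.6002.

0.6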